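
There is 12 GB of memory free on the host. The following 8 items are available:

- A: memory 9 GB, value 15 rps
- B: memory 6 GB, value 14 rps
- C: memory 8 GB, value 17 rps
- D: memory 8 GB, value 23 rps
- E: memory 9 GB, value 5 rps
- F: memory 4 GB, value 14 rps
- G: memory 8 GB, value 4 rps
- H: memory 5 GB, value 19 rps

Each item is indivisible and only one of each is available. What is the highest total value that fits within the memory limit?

Check high-value combinations within 12 GB:
- D+F: memory 8+4=12, value 23+14=37
- F+H: memory 4+5=9, value 14+19=33
- B+H: memory 6+5=11, value 14+19=33
- C+F: memory 8+4=12, value 17+14=31
- B+F: memory 6+4=10, value 14+14=28
Best: 37 rps.

37 rps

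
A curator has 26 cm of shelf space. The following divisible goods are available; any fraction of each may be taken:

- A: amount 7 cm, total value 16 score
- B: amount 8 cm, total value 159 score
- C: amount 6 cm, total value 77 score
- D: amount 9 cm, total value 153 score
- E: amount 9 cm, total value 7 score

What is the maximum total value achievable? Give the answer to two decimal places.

Take in order of value per unit:
- B (159/8 per unit): all 8 → value 159, running total 159.00
- D (153/9 per unit): all 9 → value 153, running total 312.00
- C (77/6 per unit): all 6 → value 77, running total 389.00
- A (16/7 per unit): 3 of 7 → value 3×16/7 = 6.8571, running total 395.86
Total 395.86.

395.86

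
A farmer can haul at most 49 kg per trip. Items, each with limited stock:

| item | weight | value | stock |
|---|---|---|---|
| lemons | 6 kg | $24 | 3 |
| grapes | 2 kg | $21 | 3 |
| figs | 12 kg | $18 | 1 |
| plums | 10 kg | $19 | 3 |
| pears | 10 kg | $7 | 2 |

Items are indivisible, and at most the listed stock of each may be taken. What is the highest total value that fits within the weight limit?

$173

Best selections within weight 49 and stock limits:
- 3×lemons + 3×grapes + 2×plums: weight 44, value 173
- 3×lemons + 3×grapes + 1×figs + 1×plums: weight 46, value 172
Best: $173.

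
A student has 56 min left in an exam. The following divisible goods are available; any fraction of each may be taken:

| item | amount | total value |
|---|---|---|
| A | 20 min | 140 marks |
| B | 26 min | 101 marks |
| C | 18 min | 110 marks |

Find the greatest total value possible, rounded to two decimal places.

Take in order of value per unit:
- A (140/20 per unit): all 20 → value 140, running total 140.00
- C (110/18 per unit): all 18 → value 110, running total 250.00
- B (101/26 per unit): 18 of 26 → value 18×101/26 = 69.9231, running total 319.92
Total 319.92.

319.92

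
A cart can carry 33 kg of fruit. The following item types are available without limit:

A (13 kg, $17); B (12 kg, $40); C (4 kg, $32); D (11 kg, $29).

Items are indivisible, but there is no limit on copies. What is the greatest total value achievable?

Best value-per-unit is C at 32/4, and filling with it alone uses weight 8×4=32. No mix of the others beats 8×32 = 256.

$256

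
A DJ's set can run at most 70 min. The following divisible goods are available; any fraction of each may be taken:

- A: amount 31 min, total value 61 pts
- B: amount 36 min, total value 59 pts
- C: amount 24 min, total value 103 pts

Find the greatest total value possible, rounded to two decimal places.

188.58

Take in order of value per unit:
- C (103/24 per unit): all 24 → value 103, running total 103.00
- A (61/31 per unit): all 31 → value 61, running total 164.00
- B (59/36 per unit): 15 of 36 → value 15×59/36 = 24.5833, running total 188.58
Total 188.58.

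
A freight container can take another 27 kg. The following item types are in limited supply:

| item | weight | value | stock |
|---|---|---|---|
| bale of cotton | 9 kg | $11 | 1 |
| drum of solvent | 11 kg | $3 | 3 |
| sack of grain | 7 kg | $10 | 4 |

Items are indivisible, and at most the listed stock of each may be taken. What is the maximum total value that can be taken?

Best selections within weight 27 and stock limits:
- 1×bale of cotton + 2×sack of grain: weight 23, value 31
- 3×sack of grain: weight 21, value 30
Best: $31.

$31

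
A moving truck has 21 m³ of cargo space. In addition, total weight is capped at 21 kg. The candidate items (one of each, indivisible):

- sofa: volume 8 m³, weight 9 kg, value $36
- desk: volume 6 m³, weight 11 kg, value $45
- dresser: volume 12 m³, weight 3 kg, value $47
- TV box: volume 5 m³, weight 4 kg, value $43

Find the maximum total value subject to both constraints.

$92

Feasible sets respecting both limits:
- desk+dresser: volume 18, weight 14, value 92
- dresser+TV box: volume 17, weight 7, value 90
- desk+TV box: volume 11, weight 15, value 88
- sofa+dresser: volume 20, weight 12, value 83
Best: $92.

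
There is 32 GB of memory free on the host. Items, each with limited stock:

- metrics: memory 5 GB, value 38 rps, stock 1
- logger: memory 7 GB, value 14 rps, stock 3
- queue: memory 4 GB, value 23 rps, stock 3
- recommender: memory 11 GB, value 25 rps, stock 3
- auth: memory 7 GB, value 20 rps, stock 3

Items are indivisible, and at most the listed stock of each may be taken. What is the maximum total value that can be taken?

Top feasible selections:
- 1×metrics + 3×queue + 2×auth: memory 31, value 147
- 1×metrics + 1×logger + 3×queue + 1×auth: memory 31, value 141
Best: 147 rps.

147 rps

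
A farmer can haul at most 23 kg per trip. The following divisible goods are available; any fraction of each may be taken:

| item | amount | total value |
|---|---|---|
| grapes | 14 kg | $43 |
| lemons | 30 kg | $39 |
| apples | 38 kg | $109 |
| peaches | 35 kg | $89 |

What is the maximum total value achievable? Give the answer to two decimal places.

68.82

Take in order of value per unit:
- grapes (43/14 per unit): all 14 → value 43, running total 43.00
- apples (109/38 per unit): 9 of 38 → value 9×109/38 = 25.8158, running total 68.82
Total 68.82.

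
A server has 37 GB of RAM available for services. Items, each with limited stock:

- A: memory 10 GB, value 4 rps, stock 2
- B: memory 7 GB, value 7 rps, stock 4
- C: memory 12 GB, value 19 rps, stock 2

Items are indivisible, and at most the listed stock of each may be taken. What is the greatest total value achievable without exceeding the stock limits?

Top feasible selections:
- 1×B + 2×C: memory 31, value 45
- 1×A + 2×C: memory 34, value 42
Best: 45 rps.

45 rps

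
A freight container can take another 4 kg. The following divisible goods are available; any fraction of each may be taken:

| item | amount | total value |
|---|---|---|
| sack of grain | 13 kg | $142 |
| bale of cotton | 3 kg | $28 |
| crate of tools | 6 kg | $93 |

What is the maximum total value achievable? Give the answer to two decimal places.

62.00

Take in order of value per unit:
- crate of tools (93/6 per unit): 4 of 6 → value 4×93/6 = 62.0000, running total 62.00
Total 62.00.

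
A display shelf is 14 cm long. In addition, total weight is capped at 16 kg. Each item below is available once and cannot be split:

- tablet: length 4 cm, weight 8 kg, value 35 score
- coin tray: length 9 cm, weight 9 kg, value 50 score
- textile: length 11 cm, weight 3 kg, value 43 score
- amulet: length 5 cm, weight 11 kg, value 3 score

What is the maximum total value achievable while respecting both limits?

50 score

Feasible sets respecting both limits:
- coin tray: length 9, weight 9, value 50
- textile: length 11, weight 3, value 43
- tablet: length 4, weight 8, value 35
- amulet: length 5, weight 11, value 3
Best: 50 score.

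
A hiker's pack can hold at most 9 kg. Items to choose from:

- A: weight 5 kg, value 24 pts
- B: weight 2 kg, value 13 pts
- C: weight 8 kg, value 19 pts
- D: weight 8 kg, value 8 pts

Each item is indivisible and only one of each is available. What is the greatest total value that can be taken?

37 pts

Check high-value combinations within 9 kg:
- A+B: weight 5+2=7, value 24+13=37
- A: weight 5, value 24
- C: weight 8, value 19
Best: 37 pts.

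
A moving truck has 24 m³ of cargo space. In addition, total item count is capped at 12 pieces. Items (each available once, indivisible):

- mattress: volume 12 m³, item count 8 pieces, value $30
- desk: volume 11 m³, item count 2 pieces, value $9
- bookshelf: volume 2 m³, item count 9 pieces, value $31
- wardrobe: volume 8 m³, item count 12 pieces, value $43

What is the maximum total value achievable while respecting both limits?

Feasible sets respecting both limits:
- wardrobe: volume 8, item count 12, value 43
- desk+bookshelf: volume 13, item count 11, value 40
- mattress+desk: volume 23, item count 10, value 39
Best: $43.

$43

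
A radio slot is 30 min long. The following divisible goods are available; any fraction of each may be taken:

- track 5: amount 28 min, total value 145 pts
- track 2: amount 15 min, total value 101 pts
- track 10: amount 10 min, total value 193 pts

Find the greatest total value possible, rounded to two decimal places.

Take in order of value per unit:
- track 10 (193/10 per unit): all 10 → value 193, running total 193.00
- track 2 (101/15 per unit): all 15 → value 101, running total 294.00
- track 5 (145/28 per unit): 5 of 28 → value 5×145/28 = 25.8929, running total 319.89
Total 319.89.

319.89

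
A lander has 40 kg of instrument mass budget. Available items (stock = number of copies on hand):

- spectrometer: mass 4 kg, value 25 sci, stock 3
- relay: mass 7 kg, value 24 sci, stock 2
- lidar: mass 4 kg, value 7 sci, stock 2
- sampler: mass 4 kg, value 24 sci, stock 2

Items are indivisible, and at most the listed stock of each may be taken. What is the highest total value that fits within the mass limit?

178 sci

Top feasible selections:
- 3×spectrometer + 2×relay + 1×lidar + 2×sampler: mass 38, value 178
- 3×spectrometer + 2×relay + 2×sampler: mass 34, value 171
Best: 178 sci.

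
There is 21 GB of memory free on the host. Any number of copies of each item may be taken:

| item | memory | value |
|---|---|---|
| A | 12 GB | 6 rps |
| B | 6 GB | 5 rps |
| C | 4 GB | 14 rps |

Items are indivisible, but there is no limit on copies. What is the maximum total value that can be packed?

70 rps

Best value-per-unit is C at 14/4, and filling with it alone uses memory 5×4=20. No mix of the others beats 5×14 = 70.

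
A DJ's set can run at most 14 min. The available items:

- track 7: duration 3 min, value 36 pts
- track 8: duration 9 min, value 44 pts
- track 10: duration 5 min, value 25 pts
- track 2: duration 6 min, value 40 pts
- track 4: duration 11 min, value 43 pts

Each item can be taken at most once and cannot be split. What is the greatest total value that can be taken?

101 pts

Check high-value combinations within 14 min:
- track 7+track 10+track 2: duration 3+5+6=14, value 36+25+40=101
- track 7+track 8: duration 3+9=12, value 36+44=80
- track 7+track 4: duration 3+11=14, value 36+43=79
Best: 101 pts.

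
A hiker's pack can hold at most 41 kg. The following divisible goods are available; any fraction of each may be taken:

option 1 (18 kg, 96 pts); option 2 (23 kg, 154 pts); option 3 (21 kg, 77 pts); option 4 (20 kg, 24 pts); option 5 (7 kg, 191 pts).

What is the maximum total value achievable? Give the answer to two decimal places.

403.67

Take in order of value per unit:
- option 5 (191/7 per unit): all 7 → value 191, running total 191.00
- option 2 (154/23 per unit): all 23 → value 154, running total 345.00
- option 1 (96/18 per unit): 11 of 18 → value 11×96/18 = 58.6667, running total 403.67
Total 403.67.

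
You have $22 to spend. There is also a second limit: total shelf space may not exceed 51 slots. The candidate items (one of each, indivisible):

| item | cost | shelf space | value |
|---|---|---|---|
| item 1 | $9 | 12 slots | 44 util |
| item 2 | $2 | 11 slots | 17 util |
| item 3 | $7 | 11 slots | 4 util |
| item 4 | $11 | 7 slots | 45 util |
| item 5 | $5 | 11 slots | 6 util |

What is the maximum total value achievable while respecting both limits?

Feasible sets respecting both limits:
- item 1+item 2+item 4: cost 22, shelf space 30, value 106
- item 1+item 4: cost 20, shelf space 19, value 89
- item 2+item 4+item 5: cost 18, shelf space 29, value 68
- item 1+item 2+item 5: cost 16, shelf space 34, value 67
Best: 106 util.

106 util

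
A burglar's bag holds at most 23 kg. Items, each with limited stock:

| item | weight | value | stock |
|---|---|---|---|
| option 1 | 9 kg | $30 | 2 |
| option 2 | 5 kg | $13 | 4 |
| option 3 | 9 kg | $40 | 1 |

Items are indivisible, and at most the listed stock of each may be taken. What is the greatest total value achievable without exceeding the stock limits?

$83

Best selections within weight 23 and stock limits:
- 1×option 1 + 1×option 2 + 1×option 3: weight 23, value 83
- 2×option 1 + 1×option 2: weight 23, value 73
Best: $83.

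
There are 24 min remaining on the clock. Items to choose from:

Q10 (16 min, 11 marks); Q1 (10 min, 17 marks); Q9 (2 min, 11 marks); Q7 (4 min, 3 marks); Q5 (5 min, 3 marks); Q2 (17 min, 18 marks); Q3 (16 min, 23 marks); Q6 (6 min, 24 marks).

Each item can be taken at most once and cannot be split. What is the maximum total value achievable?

58 marks

Check high-value combinations within 24 min:
- Q9+Q3+Q6: time 2+16+6=24, value 11+23+24=58
- Q1+Q9+Q7+Q6: time 10+2+4+6=22, value 17+11+3+24=55
- Q1+Q9+Q5+Q6: time 10+2+5+6=23, value 17+11+3+24=55
- Q1+Q9+Q6: time 10+2+6=18, value 17+11+24=52
Best: 58 marks.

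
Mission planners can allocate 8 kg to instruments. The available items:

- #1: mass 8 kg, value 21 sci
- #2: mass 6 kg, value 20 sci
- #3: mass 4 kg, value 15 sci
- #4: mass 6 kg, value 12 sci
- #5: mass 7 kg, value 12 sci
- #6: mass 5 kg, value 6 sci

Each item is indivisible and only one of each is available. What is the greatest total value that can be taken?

21 sci

Check high-value combinations within 8 kg:
- #1: mass 8, value 21
- #2: mass 6, value 20
- #3: mass 4, value 15
- #4: mass 6, value 12
- #5: mass 7, value 12
Best: 21 sci.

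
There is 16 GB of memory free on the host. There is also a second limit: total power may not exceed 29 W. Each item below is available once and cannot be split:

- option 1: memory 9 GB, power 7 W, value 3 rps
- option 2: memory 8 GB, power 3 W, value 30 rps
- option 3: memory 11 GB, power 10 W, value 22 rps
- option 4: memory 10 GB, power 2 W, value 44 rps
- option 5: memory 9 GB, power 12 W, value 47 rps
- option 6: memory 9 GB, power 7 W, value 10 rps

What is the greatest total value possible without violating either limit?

47 rps

Feasible sets respecting both limits:
- option 5: memory 9, power 12, value 47
- option 4: memory 10, power 2, value 44
- option 2: memory 8, power 3, value 30
- option 3: memory 11, power 10, value 22
Best: 47 rps.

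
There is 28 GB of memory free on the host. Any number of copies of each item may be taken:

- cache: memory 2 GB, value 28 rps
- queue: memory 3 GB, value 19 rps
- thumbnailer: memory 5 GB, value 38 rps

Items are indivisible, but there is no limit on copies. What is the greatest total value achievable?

Best value-per-unit is cache at 28/2, and filling with it alone uses memory 14×2=28. No mix of the others beats 14×28 = 392.

392 rps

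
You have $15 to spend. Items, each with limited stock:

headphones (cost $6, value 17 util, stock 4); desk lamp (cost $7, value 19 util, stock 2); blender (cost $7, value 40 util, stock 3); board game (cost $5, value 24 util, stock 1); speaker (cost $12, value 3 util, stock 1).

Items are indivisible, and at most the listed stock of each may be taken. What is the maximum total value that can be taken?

Top feasible selections:
- 2×blender: cost 14, value 80
- 1×blender + 1×board game: cost 12, value 64
Best: 80 util.

80 util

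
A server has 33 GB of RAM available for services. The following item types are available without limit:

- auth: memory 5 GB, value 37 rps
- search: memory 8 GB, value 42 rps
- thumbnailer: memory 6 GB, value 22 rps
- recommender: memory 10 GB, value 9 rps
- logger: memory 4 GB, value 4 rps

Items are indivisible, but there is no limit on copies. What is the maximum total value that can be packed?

227 rps

Best value-per-unit is auth at 37/5; filling with it alone gives 6×37 = 222.
Optimal mix: 5×auth + 1×search → memory 33, value 227.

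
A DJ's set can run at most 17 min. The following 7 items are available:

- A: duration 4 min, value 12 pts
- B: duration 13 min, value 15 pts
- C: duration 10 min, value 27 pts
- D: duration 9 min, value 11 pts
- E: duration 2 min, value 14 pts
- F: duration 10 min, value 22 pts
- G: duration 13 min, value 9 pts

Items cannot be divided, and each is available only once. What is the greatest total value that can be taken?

This is a 0/1 knapsack; check combinations near the capacity.
- A+C+E: duration 4+10+2=16, value 12+27+14=53
- A+E+F: duration 4+2+10=16, value 12+14+22=48
- C+E: duration 10+2=12, value 27+14=41
- A+C: duration 4+10=14, value 12+27=39
- A+D+E: duration 4+9+2=15, value 12+11+14=37
Best: 53 pts.

53 pts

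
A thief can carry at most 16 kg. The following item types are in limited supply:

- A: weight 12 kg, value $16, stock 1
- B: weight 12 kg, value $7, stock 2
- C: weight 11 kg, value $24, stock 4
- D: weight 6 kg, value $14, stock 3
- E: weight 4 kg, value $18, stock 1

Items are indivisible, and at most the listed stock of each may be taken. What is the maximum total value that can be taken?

Best selections within weight 16 and stock limits:
- 2×D + 1×E: weight 16, value 46
- 1×C + 1×E: weight 15, value 42
- 1×A + 1×E: weight 16, value 34
Best: $46.

$46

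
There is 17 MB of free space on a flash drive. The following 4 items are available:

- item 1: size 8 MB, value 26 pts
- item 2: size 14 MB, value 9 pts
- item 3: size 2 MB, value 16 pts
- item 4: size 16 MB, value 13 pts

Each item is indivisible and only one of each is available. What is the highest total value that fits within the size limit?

This is a 0/1 knapsack; check combinations near the capacity.
- item 1+item 3: size 8+2=10, value 26+16=42
- item 1: size 8, value 26
- item 2+item 3: size 14+2=16, value 9+16=25
- item 3: size 2, value 16
- item 4: size 16, value 13
Best: 42 pts.

42 pts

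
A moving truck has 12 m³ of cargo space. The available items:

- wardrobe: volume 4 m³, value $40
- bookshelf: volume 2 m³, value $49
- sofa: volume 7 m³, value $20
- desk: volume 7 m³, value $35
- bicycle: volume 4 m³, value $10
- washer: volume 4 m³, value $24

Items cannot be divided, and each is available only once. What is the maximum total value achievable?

Check high-value combinations within 12 m³:
- wardrobe+bookshelf+washer: volume 4+2+4=10, value 40+49+24=113
- wardrobe+bookshelf+bicycle: volume 4+2+4=10, value 40+49+10=99
- wardrobe+bookshelf: volume 4+2=6, value 40+49=89
- bookshelf+desk: volume 2+7=9, value 49+35=84
Best: $113.

$113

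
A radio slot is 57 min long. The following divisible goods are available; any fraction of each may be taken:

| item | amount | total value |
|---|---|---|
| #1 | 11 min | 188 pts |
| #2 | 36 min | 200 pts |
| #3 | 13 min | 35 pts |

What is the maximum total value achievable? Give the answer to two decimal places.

Take in order of value per unit:
- #1 (188/11 per unit): all 11 → value 188, running total 188.00
- #2 (200/36 per unit): all 36 → value 200, running total 388.00
- #3 (35/13 per unit): 10 of 13 → value 10×35/13 = 26.9231, running total 414.92
Total 414.92.

414.92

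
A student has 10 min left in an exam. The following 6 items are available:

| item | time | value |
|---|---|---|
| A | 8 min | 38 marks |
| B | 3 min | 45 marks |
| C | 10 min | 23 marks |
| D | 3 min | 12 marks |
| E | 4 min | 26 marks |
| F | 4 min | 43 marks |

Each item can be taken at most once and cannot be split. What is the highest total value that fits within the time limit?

100 marks

Check high-value combinations within 10 min:
- B+D+F: time 3+3+4=10, value 45+12+43=100
- B+F: time 3+4=7, value 45+43=88
- B+D+E: time 3+3+4=10, value 45+12+26=83
- B+E: time 3+4=7, value 45+26=71
Best: 100 marks.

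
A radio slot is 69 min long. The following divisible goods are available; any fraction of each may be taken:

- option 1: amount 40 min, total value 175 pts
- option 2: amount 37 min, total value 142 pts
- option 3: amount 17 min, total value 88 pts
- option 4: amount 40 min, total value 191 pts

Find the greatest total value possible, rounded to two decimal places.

331.50

Take in order of value per unit:
- option 3 (88/17 per unit): all 17 → value 88, running total 88.00
- option 4 (191/40 per unit): all 40 → value 191, running total 279.00
- option 1 (175/40 per unit): 12 of 40 → value 12×175/40 = 52.5000, running total 331.50
Total 331.50.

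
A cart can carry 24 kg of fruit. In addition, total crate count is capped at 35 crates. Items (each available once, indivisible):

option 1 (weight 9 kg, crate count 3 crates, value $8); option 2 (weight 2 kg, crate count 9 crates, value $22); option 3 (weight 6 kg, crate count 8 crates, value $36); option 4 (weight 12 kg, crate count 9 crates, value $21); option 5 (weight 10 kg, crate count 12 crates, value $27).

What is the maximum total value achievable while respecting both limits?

Feasible sets respecting both limits:
- option 2+option 3+option 5: weight 18, crate count 29, value 85
- option 2+option 3+option 4: weight 20, crate count 26, value 79
- option 2+option 4+option 5: weight 24, crate count 30, value 70
Best: $85.

$85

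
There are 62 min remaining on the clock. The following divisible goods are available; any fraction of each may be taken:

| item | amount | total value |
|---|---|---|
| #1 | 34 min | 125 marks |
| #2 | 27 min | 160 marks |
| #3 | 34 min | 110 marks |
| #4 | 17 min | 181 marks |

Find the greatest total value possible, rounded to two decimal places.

407.18

Take in order of value per unit:
- #4 (181/17 per unit): all 17 → value 181, running total 181.00
- #2 (160/27 per unit): all 27 → value 160, running total 341.00
- #1 (125/34 per unit): 18 of 34 → value 18×125/34 = 66.1765, running total 407.18
Total 407.18.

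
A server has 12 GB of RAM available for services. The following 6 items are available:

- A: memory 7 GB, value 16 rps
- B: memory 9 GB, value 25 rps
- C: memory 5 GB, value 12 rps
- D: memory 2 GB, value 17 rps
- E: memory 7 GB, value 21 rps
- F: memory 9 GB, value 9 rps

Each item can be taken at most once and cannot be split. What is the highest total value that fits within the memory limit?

42 rps

Check high-value combinations within 12 GB:
- B+D: memory 9+2=11, value 25+17=42
- D+E: memory 2+7=9, value 17+21=38
- A+D: memory 7+2=9, value 16+17=33
- C+E: memory 5+7=12, value 12+21=33
- C+D: memory 5+2=7, value 12+17=29
Best: 42 rps.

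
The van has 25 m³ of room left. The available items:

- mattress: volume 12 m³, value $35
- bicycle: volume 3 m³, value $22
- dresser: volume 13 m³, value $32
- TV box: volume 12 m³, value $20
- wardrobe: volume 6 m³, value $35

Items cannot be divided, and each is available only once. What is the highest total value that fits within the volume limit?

This is a 0/1 knapsack; check combinations near the capacity.
- mattress+bicycle+wardrobe: volume 12+3+6=21, value 35+22+35=92
- bicycle+dresser+wardrobe: volume 3+13+6=22, value 22+32+35=89
- bicycle+TV box+wardrobe: volume 3+12+6=21, value 22+20+35=77
Best: $92.

$92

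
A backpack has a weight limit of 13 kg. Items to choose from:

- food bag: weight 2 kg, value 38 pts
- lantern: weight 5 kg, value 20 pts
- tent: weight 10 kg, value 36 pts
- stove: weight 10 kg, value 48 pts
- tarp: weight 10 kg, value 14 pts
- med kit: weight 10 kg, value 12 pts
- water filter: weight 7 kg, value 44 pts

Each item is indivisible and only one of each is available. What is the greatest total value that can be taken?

This is a 0/1 knapsack; check combinations near the capacity.
- food bag+stove: weight 2+10=12, value 38+48=86
- food bag+water filter: weight 2+7=9, value 38+44=82
- food bag+tent: weight 2+10=12, value 38+36=74
Best: 86 pts.

86 pts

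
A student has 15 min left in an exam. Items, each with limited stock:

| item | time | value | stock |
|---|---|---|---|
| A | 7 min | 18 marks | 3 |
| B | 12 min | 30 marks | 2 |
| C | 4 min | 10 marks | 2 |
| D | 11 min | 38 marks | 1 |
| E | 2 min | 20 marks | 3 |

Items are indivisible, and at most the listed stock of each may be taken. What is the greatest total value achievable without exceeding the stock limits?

Top feasible selections:
- 2×C + 3×E: time 14, value 80
- 1×A + 3×E: time 13, value 78
Best: 80 marks.

80 marks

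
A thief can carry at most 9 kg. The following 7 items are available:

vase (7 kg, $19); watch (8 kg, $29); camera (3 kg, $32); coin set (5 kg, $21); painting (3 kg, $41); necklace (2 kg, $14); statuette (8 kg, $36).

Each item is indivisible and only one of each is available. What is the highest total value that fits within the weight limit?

$87

Check high-value combinations within 9 kg:
- camera+painting+necklace: weight 3+3+2=8, value 32+41+14=87
- camera+painting: weight 3+3=6, value 32+41=73
- coin set+painting: weight 5+3=8, value 21+41=62
- painting+necklace: weight 3+2=5, value 41+14=55
Best: $87.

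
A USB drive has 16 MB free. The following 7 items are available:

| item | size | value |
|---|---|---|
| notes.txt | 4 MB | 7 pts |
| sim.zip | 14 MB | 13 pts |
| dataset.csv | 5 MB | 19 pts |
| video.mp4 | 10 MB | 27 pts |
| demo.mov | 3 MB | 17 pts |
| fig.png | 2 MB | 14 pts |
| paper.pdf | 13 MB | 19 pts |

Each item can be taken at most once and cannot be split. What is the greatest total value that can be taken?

Check high-value combinations within 16 MB:
- video.mp4+demo.mov+fig.png: size 10+3+2=15, value 27+17+14=58
- notes.txt+dataset.csv+demo.mov+fig.png: size 4+5+3+2=14, value 7+19+17+14=57
- dataset.csv+demo.mov+fig.png: size 5+3+2=10, value 19+17+14=50
Best: 58 pts.

58 pts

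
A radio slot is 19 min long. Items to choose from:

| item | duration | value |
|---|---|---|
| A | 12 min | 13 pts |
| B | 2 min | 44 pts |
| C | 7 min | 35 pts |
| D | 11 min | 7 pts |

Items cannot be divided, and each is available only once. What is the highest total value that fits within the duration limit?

Check high-value combinations within 19 min:
- B+C: duration 2+7=9, value 44+35=79
- A+B: duration 12+2=14, value 13+44=57
- B+D: duration 2+11=13, value 44+7=51
Best: 79 pts.

79 pts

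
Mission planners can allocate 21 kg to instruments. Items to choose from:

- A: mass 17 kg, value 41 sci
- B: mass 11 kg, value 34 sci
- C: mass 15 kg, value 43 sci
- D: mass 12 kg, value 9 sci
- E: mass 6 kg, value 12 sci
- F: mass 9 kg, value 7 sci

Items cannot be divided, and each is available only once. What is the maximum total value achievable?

55 sci

Check high-value combinations within 21 kg:
- C+E: mass 15+6=21, value 43+12=55
- B+E: mass 11+6=17, value 34+12=46
- C: mass 15, value 43
Best: 55 sci.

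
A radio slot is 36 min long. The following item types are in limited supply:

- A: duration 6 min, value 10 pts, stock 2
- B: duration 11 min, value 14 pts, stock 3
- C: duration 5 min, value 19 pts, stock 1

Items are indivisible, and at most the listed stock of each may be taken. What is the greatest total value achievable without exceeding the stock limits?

Best selections within duration 36 and stock limits:
- 1×A + 2×B + 1×C: duration 33, value 57
- 2×A + 1×B + 1×C: duration 28, value 53
- 2×A + 2×B: duration 34, value 48
Best: 57 pts.

57 pts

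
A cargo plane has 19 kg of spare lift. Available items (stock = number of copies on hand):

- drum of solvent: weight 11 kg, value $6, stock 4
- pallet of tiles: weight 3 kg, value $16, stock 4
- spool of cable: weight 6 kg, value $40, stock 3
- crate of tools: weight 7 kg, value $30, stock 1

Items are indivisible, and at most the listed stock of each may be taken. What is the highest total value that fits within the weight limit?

Best selections within weight 19 and stock limits:
- 3×spool of cable: weight 18, value 120
- 2×pallet of tiles + 2×spool of cable: weight 18, value 112
Best: $120.

$120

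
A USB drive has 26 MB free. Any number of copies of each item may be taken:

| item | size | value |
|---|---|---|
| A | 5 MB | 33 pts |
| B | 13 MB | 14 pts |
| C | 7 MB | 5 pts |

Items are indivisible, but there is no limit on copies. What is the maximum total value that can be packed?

Best value-per-unit is A at 33/5, and filling with it alone uses size 5×5=25. No mix of the others beats 5×33 = 165.

165 pts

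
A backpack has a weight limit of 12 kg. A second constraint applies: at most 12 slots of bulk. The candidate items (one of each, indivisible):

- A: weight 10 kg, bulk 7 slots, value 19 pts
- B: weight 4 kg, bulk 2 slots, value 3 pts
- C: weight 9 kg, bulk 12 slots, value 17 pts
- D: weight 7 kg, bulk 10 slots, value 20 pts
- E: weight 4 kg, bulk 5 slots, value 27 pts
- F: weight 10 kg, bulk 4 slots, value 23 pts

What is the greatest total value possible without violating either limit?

Feasible sets respecting both limits:
- B+E: weight 8, bulk 7, value 30
- E: weight 4, bulk 5, value 27
- B+D: weight 11, bulk 12, value 23
Best: 30 pts.

30 pts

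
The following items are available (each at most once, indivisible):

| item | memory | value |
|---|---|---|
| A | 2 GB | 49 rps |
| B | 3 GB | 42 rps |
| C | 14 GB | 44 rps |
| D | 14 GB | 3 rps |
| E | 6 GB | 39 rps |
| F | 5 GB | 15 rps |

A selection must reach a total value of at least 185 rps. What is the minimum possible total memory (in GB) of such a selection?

Subsets with value ≥ 185, sorted by total memory:
- A+B+C+E+F: memory 30, value 189
- A+B+C+D+E+F: memory 44, value 192
Minimum memory: 30 GB.

30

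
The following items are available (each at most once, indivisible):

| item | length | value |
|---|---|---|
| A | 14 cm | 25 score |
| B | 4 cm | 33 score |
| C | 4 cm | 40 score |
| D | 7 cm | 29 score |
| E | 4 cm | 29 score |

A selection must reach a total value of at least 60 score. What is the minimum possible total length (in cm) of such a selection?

8

Subsets with value ≥ 60, sorted by total length:
- B+C: length 8, value 73
- C+E: length 8, value 69
- B+E: length 8, value 62
Minimum length: 8 cm.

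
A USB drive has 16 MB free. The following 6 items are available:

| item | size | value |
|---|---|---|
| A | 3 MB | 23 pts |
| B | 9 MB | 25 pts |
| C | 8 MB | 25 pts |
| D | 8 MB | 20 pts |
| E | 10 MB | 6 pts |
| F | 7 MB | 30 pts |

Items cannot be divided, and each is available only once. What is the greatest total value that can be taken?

55 pts

Check high-value combinations within 16 MB:
- C+F: size 8+7=15, value 25+30=55
- B+F: size 9+7=16, value 25+30=55
- A+F: size 3+7=10, value 23+30=53
- D+F: size 8+7=15, value 20+30=50
Best: 55 pts.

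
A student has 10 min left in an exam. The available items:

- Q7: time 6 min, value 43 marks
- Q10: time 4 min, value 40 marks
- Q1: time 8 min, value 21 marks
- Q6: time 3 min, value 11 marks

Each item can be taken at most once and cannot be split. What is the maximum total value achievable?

Check high-value combinations within 10 min:
- Q7+Q10: time 6+4=10, value 43+40=83
- Q7+Q6: time 6+3=9, value 43+11=54
- Q10+Q6: time 4+3=7, value 40+11=51
- Q7: time 6, value 43
- Q10: time 4, value 40
Best: 83 marks.

83 marks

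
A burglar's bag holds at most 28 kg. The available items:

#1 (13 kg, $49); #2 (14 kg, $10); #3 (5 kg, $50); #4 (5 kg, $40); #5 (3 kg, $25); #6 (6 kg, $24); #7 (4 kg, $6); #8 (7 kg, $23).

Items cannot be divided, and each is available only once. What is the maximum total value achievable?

$164

Check high-value combinations within 28 kg:
- #1+#3+#4+#5: weight 13+5+5+3=26, value 49+50+40+25=164
- #3+#4+#5+#6+#8: weight 5+5+3+6+7=26, value 50+40+25+24+23=162
- #1+#3+#5+#6: weight 13+5+3+6=27, value 49+50+25+24=148
- #1+#3+#5+#8: weight 13+5+3+7=28, value 49+50+25+23=147
- #3+#4+#5+#6+#7: weight 5+5+3+6+4=23, value 50+40+25+24+6=145
Best: $164.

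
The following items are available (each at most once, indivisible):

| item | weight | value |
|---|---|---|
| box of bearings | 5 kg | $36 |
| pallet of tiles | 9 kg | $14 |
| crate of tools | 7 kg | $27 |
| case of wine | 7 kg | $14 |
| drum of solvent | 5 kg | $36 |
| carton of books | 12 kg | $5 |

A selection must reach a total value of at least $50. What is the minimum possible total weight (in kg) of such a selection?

Subsets with value ≥ 50, sorted by total weight:
- box of bearings+drum of solvent: weight 10, value 72
- box of bearings+crate of tools: weight 12, value 63
Minimum weight: 10 kg.

10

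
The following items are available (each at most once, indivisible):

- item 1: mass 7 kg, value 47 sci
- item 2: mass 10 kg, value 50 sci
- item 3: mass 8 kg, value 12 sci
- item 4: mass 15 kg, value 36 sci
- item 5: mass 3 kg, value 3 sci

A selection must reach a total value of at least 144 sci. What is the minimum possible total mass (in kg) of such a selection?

40

Subsets with value ≥ 144, sorted by total mass:
- item 1+item 2+item 3+item 4: mass 40, value 145
- item 1+item 2+item 3+item 4+item 5: mass 43, value 148
Minimum mass: 40 kg.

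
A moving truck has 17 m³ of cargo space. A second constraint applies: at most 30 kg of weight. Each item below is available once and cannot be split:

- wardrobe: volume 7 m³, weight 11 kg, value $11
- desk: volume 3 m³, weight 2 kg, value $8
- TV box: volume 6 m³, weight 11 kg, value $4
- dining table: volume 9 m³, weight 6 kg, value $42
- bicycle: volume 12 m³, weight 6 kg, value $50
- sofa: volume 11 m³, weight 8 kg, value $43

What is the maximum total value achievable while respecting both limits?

$58

Feasible sets respecting both limits:
- desk+bicycle: volume 15, weight 8, value 58
- wardrobe+dining table: volume 16, weight 17, value 53
- desk+sofa: volume 14, weight 10, value 51
Best: $58.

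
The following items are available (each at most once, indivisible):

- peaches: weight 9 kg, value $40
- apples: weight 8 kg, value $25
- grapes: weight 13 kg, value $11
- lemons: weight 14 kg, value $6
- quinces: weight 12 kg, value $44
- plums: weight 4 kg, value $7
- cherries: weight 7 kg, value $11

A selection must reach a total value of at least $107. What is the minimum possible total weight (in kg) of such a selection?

29

Subsets with value ≥ 107, sorted by total weight:
- peaches+apples+quinces: weight 29, value 109
- peaches+apples+quinces+plums: weight 33, value 116
Minimum weight: 29 kg.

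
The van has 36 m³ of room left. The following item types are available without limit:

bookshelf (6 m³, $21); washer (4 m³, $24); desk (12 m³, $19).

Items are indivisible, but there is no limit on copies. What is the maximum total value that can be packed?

Best value-per-unit is washer at 24/4, and filling with it alone uses volume 9×4=36. No mix of the others beats 9×24 = 216.

$216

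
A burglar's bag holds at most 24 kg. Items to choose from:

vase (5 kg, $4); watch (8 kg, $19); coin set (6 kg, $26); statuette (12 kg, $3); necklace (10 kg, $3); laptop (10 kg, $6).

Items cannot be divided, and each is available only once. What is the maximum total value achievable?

This is a 0/1 knapsack; check combinations near the capacity.
- watch+coin set+laptop: weight 8+6+10=24, value 19+26+6=51
- vase+watch+coin set: weight 5+8+6=19, value 4+19+26=49
- watch+coin set+necklace: weight 8+6+10=24, value 19+26+3=48
- watch+coin set: weight 8+6=14, value 19+26=45
- vase+coin set+laptop: weight 5+6+10=21, value 4+26+6=36
Best: $51.

$51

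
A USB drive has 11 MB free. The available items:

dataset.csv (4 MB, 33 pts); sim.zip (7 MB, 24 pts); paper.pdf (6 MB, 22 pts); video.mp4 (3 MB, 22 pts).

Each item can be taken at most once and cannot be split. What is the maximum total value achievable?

57 pts

Check high-value combinations within 11 MB:
- dataset.csv+sim.zip: size 4+7=11, value 33+24=57
- dataset.csv+video.mp4: size 4+3=7, value 33+22=55
- dataset.csv+paper.pdf: size 4+6=10, value 33+22=55
- sim.zip+video.mp4: size 7+3=10, value 24+22=46
Best: 57 pts.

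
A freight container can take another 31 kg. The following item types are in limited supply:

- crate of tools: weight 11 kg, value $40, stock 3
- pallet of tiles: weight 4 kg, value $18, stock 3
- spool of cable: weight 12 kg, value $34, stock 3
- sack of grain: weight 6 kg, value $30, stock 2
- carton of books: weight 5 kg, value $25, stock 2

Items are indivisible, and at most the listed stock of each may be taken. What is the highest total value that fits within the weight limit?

Top feasible selections:
- 2×pallet of tiles + 2×sack of grain + 2×carton of books: weight 30, value 146
- 3×pallet of tiles + 2×sack of grain + 1×carton of books: weight 29, value 139
- 1×crate of tools + 1×pallet of tiles + 1×sack of grain + 2×carton of books: weight 31, value 138
- 1×crate of tools + 2×pallet of tiles + 2×sack of grain: weight 31, value 136
Best: $146.

$146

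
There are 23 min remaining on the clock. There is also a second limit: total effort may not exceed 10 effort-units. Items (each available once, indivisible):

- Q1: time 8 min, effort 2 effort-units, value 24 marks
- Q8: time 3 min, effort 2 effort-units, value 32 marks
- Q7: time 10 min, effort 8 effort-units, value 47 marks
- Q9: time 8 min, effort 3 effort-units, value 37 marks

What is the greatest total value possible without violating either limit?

Feasible sets respecting both limits:
- Q1+Q8+Q9: time 19, effort 7, value 93
- Q8+Q7: time 13, effort 10, value 79
- Q1+Q7: time 18, effort 10, value 71
Best: 93 marks.

93 marks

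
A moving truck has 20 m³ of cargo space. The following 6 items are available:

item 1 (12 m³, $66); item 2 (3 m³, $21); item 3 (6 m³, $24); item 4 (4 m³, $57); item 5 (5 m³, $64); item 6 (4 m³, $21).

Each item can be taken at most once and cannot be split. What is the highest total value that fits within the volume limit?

Check high-value combinations within 20 m³:
- item 2+item 3+item 4+item 5: volume 3+6+4+5=18, value 21+24+57+64=166
- item 3+item 4+item 5+item 6: volume 6+4+5+4=19, value 24+57+64+21=166
- item 2+item 4+item 5+item 6: volume 3+4+5+4=16, value 21+57+64+21=163
- item 1+item 2+item 5: volume 12+3+5=20, value 66+21+64=151
Best: $166.

$166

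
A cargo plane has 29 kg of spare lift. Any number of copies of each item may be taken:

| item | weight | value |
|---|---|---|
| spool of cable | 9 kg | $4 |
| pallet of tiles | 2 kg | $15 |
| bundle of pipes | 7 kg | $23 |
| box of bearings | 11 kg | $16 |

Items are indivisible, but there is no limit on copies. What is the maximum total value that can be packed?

Best value-per-unit is pallet of tiles at 15/2, and filling with it alone uses weight 14×2=28. No mix of the others beats 14×15 = 210.

$210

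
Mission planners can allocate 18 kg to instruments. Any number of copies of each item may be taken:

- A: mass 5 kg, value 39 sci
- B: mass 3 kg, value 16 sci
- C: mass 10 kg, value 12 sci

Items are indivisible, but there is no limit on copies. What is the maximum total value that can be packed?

Best value-per-unit is A at 39/5; filling with it alone gives 3×39 = 117.
Optimal mix: 3×A + 1×B → mass 18, value 133.

133 sci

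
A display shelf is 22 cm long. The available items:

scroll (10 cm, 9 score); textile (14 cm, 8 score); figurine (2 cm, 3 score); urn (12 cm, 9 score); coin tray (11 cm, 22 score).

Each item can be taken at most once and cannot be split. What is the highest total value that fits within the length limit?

31 score

Check high-value combinations within 22 cm:
- scroll+coin tray: length 10+11=21, value 9+22=31
- figurine+coin tray: length 2+11=13, value 3+22=25
- coin tray: length 11, value 22
- scroll+urn: length 10+12=22, value 9+9=18
Best: 31 score.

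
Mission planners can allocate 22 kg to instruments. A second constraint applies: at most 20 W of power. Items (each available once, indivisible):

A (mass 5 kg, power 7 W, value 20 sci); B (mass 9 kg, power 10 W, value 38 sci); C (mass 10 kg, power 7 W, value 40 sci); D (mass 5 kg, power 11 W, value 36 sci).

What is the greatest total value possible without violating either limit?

78 sci

Feasible sets respecting both limits:
- B+C: mass 19, power 17, value 78
- C+D: mass 15, power 18, value 76
- A+C: mass 15, power 14, value 60
Best: 78 sci.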